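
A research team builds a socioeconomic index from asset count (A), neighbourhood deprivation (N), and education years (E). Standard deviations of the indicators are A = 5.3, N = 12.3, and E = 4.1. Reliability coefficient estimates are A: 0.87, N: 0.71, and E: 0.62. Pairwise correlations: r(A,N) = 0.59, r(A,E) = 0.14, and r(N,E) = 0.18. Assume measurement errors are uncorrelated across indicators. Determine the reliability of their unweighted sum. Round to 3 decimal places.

Var(A+N+E) = 5.3² + 12.3² + 4.1² + 2·[5.3·12.3·0.59 + 5.3·4.1·0.14 + 12.3·4.1·0.18] = 196.19 + 101.163 = 297.353.
Because errors are independent across components, Cov(Tᵢ,Tⱼ) = Cov(Xᵢ,Xⱼ); the off-diagonal part of the true-score variance is the same as above.
True-score variance = [5.3²·0.87 + 12.3²·0.71 + 4.1²·0.62] + 101.163 = 142.276 + 101.163 = 243.44.
Reliability = 243.44 / 297.353 = 0.819.

0.819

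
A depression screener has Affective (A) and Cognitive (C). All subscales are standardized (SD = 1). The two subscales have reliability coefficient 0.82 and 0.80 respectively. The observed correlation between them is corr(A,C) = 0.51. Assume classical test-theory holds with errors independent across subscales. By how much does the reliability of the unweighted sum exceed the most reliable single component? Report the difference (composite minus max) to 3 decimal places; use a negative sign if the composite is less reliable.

0.054

Var(sum) = 2 + 1.02 = 3.02; true-score variance = 1.62 + 1.02 = 2.64; composite reliability = 0.8742.
Max component reliability = 0.8200.
Difference = 0.8742 − 0.8200 = 0.054.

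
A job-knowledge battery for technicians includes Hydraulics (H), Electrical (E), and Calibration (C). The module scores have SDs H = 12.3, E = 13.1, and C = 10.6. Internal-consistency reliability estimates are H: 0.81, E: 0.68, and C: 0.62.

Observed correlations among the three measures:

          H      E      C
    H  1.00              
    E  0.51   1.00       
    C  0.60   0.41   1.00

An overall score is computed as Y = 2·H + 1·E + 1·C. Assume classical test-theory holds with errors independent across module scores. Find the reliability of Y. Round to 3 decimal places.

0.871

Var(Y) = 2²·12.3² + 13.1² + 10.6² + 2·[2·12.3·13.1·0.51 + 2·12.3·10.6·0.60 + 13.1·10.6·0.41] = 889.13 + 755.482 = 1644.61.
Because errors are independent across components, Cov(Tᵢ,Tⱼ) = Cov(Xᵢ,Xⱼ); the off-diagonal part of the true-score variance is the same as above.
True-score variance = [2²·12.3²·0.81 + 13.1²·0.68 + 10.6²·0.62] + 755.482 = 676.538 + 755.482 = 1432.02.
Reliability = 1432.02 / 1644.61 = 0.871.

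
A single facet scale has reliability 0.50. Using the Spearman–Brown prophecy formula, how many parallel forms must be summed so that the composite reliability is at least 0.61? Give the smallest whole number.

k ≥ ρ*(1−ρ₁)/(ρ₁(1−ρ*)) = 0.61·0.50 / (0.50·0.39) = 1.564.
Smallest integer k = 2.

2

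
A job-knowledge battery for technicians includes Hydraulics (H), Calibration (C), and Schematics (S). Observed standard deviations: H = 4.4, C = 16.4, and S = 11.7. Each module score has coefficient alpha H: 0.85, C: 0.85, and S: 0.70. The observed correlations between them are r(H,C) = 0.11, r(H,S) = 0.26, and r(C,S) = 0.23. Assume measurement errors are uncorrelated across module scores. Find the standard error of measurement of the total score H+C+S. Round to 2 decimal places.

Var(total) = 425.21 + 130.91 = 556.12.
True-score variance = 340.895 + 130.91 = 471.805, so reliability = 0.8484.
Error variance = 556.12 − 471.805 = 84.315; SEM = √84.315 = 9.18.

9.18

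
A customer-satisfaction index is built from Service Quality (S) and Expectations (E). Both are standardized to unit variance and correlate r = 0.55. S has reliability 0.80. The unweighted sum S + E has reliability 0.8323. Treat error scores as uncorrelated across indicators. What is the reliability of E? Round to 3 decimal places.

Var(S+E) = 2 + 2·0.55 = 3.100.
True-score variance = ρ_S + ρ_E + 2·0.55, so 0.8323 = (0.80 + ρ_E + 1.10) / 3.100.
ρ_E = 0.8323·3.100 − 0.80 − 1.10 = 0.680.

0.680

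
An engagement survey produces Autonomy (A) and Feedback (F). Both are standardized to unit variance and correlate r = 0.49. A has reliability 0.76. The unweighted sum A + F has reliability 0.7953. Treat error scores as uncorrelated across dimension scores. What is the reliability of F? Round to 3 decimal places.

Var(A+F) = 2 + 2·0.49 = 2.980.
True-score variance = ρ_A + ρ_F + 2·0.49, so 0.7953 = (0.76 + ρ_F + 0.98) / 2.980.
ρ_F = 0.7953·2.980 − 0.76 − 0.98 = 0.630.

0.630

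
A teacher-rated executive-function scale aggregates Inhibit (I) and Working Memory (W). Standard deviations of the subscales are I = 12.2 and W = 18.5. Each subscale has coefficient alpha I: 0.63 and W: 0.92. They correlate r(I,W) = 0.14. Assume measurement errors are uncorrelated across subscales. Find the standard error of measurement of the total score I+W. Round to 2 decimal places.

9.08

Var(total) = 491.09 + 63.196 = 554.286.
True-score variance = 408.639 + 63.196 = 471.835, so reliability = 0.8512.
Error variance = 554.286 − 471.835 = 82.4508; SEM = √82.4508 = 9.08.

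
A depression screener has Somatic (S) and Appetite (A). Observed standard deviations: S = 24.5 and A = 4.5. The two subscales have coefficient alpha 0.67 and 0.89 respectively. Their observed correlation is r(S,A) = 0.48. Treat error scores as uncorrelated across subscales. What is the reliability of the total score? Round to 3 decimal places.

Var(S+A) = 24.5² + 4.5² + 2·[24.5·4.5·0.48] = 620.5 + 105.84 = 726.34.
With uncorrelated errors the cross-covariances are all true-score covariance, so they carry over unchanged; only the diagonal terms shrink to ρᵢσᵢ².
True-score variance = [24.5²·0.67 + 4.5²·0.89] + 105.84 = 420.19 + 105.84 = 526.03.
Reliability = 526.03 / 726.34 = 0.724.

0.724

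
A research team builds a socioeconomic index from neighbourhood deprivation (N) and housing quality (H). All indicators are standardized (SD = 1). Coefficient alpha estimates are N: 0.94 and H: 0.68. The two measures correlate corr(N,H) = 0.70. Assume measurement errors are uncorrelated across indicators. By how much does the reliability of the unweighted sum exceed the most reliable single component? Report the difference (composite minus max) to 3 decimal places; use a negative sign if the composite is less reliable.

-0.052

Var(sum) = 2 + 1.4 = 3.4; true-score variance = 1.62 + 1.4 = 3.02; composite reliability = 0.8882.
Max component reliability = 0.9400.
Difference = 0.8882 − 0.9400 = -0.052.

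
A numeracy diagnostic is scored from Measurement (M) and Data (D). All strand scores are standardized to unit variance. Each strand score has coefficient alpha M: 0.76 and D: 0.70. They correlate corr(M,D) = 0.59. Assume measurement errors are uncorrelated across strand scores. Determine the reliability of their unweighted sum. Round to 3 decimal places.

Var(M+D) = 2 + 2·[0.59] = 2 + 1.18 = 3.18.
With uncorrelated errors the cross-covariances are all true-score covariance, so they carry over unchanged; only the diagonal terms shrink to ρᵢσᵢ².
True-score variance = [0.76 + 0.70] + 1.18 = 1.46 + 1.18 = 2.64.
Reliability = 2.64 / 3.18 = 0.830.

0.830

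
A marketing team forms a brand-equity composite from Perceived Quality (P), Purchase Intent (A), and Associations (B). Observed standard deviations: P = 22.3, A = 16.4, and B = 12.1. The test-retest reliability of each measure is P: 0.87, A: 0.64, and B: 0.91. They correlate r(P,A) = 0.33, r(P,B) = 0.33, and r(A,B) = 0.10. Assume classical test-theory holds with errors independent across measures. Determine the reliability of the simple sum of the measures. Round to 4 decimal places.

Var(P+A+B) = 22.3² + 16.4² + 12.1² + 2·[22.3·16.4·0.33 + 22.3·12.1·0.33 + 16.4·12.1·0.10] = 912.66 + 459.151 = 1371.81.
Under uncorrelated errors the observed covariances equal the true-score covariances, so only the own-variance terms attenuate.
True-score variance = [22.3²·0.87 + 16.4²·0.64 + 12.1²·0.91] + 459.151 = 738.01 + 459.151 = 1197.16.
Reliability = 1197.16 / 1371.81 = 0.8727.

0.8727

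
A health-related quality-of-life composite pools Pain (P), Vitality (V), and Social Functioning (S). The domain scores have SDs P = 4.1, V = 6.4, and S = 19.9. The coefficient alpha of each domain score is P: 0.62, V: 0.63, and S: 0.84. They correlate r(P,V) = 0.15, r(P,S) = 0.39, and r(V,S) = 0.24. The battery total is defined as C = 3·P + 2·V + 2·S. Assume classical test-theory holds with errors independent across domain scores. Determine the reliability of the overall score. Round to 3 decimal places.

Var(C) = 3²·4.1² + 2²·6.4² + 2²·19.9² + 2·[6·4.1·6.4·0.15 + 6·4.1·19.9·0.39 + 4·6.4·19.9·0.24] = 1899.17 + 673.604 = 2572.77.
With uncorrelated errors the cross-covariances are all true-score covariance, so they carry over unchanged; only the diagonal terms shrink to ρᵢσᵢ².
True-score variance = [3²·4.1²·0.62 + 2²·6.4²·0.63 + 2²·19.9²·0.84] + 673.604 = 1527.61 + 673.604 = 2201.22.
Reliability = 2201.22 / 2572.77 = 0.856.

0.856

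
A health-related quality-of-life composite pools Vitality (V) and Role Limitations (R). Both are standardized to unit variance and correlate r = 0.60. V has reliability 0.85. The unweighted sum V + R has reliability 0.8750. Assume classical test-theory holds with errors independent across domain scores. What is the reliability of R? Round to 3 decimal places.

Var(V+R) = 2 + 2·0.60 = 3.200.
True-score variance = ρ_V + ρ_R + 2·0.60, so 0.8750 = (0.85 + ρ_R + 1.20) / 3.200.
ρ_R = 0.8750·3.200 − 0.85 − 1.20 = 0.750.

0.750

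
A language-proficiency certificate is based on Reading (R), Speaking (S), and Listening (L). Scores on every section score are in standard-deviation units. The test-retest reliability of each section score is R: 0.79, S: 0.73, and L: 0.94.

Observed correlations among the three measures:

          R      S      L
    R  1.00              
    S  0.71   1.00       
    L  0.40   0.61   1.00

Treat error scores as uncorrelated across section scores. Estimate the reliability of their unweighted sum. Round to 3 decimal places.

Var(R+S+L) = 3 + 2·[0.71 + 0.40 + 0.61] = 3 + 3.44 = 6.44.
Because errors are independent across components, Cov(Tᵢ,Tⱼ) = Cov(Xᵢ,Xⱼ); the off-diagonal part of the true-score variance is the same as above.
True-score variance = [0.79 + 0.73 + 0.94] + 3.44 = 2.46 + 3.44 = 5.9.
Reliability = 5.9 / 6.44 = 0.916.

0.916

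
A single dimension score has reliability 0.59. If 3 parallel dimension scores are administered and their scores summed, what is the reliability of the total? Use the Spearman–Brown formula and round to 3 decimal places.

0.812

ρ_k = kρ / (1 + (k−1)ρ) = 3·0.59 / (1 + 2·0.59) = 1.770 / 2.180 = 0.812.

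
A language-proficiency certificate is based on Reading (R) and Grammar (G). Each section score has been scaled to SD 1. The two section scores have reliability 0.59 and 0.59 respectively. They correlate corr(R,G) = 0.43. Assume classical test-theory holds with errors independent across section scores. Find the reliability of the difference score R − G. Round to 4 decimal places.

Var(R−G) = 1 + 1 − 2·0.43 = 2 − 0.86 = 1.14.
Because errors are independent across components, Cov(Tᵢ,Tⱼ) = Cov(Xᵢ,Xⱼ); the off-diagonal part of the true-score variance is the same as above.
True-score variance = [0.59 + 0.59] − 0.86 = 1.18 − 0.86 = 0.32.
Reliability = 0.32 / 1.14 = 0.2807.

0.2807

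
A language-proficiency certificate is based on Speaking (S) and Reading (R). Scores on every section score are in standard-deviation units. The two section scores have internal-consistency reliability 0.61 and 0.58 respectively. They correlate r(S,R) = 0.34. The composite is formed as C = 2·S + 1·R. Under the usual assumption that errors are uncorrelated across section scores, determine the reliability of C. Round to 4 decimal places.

Var(C) = 2² + 1 + 2·[2·0.34] = 5 + 1.36 = 6.36.
Under uncorrelated errors the observed covariances equal the true-score covariances, so only the own-variance terms attenuate.
True-score variance = [2²·0.61 + 0.58] + 1.36 = 3.02 + 1.36 = 4.38.
Reliability = 4.38 / 6.36 = 0.6887.

0.6887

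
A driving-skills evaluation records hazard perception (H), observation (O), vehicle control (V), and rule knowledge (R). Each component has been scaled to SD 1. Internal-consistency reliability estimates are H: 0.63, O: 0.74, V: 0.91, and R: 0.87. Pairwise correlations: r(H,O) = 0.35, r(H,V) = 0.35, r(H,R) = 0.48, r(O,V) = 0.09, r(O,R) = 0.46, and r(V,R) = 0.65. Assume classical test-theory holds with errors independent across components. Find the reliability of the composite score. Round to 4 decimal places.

0.9030

Var(H+O+V+R) = 4 + 2·[0.35 + 0.35 + 0.48 + 0.09 + 0.46 + 0.65] = 4 + 4.76 = 8.76.
With uncorrelated errors the cross-covariances are all true-score covariance, so they carry over unchanged; only the diagonal terms shrink to ρᵢσᵢ².
True-score variance = [0.63 + 0.74 + 0.91 + 0.87] + 4.76 = 3.15 + 4.76 = 7.91.
Reliability = 7.91 / 8.76 = 0.9030.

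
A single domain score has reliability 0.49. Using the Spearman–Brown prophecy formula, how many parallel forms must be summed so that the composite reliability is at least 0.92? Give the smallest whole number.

k ≥ ρ*(1−ρ₁)/(ρ₁(1−ρ*)) = 0.92·0.51 / (0.49·0.08) = 11.969.
Smallest integer k = 12.

12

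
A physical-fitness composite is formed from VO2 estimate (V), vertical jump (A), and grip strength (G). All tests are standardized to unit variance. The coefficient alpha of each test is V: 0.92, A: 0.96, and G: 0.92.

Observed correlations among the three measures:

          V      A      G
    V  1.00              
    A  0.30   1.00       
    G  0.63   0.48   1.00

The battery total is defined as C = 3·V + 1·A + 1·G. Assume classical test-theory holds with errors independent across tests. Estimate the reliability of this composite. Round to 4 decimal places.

0.9521

Var(C) = 3² + 1 + 1 + 2·[3·0.30 + 3·0.63 + 0.48] = 11 + 6.54 = 17.54.
Because errors are independent across components, Cov(Tᵢ,Tⱼ) = Cov(Xᵢ,Xⱼ); the off-diagonal part of the true-score variance is the same as above.
True-score variance = [3²·0.92 + 0.96 + 0.92] + 6.54 = 10.16 + 6.54 = 16.7.
Reliability = 16.7 / 17.54 = 0.9521.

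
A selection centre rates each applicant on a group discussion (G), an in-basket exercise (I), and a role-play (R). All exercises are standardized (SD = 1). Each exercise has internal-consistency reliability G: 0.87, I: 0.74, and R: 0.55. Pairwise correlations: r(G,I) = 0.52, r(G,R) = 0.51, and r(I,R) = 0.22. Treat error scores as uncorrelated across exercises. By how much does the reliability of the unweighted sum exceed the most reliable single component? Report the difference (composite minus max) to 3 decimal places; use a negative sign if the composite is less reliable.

-0.023

Var(sum) = 3 + 2.5 = 5.5; true-score variance = 2.16 + 2.5 = 4.66; composite reliability = 0.8473.
Max component reliability = 0.8700.
Difference = 0.8473 − 0.8700 = -0.023.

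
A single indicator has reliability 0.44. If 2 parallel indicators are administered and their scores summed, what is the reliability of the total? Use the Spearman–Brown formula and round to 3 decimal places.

ρ_k = kρ / (1 + (k−1)ρ) = 2·0.44 / (1 + 1·0.44) = 0.880 / 1.440 = 0.611.

0.611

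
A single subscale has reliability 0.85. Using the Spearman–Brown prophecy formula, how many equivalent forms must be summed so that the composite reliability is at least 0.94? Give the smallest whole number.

3

k ≥ ρ*(1−ρ₁)/(ρ₁(1−ρ*)) = 0.94·0.15 / (0.85·0.06) = 2.765.
Smallest integer k = 3.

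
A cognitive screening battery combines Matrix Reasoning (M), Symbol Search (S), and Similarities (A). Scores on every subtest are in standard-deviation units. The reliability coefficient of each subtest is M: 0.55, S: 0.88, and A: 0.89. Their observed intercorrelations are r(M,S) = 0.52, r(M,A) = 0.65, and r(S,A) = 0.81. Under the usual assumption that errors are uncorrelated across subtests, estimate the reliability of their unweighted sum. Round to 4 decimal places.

0.9023

Var(M+S+A) = 3 + 2·[0.52 + 0.65 + 0.81] = 3 + 3.96 = 6.96.
Under uncorrelated errors the observed covariances equal the true-score covariances, so only the own-variance terms attenuate.
True-score variance = [0.55 + 0.88 + 0.89] + 3.96 = 2.32 + 3.96 = 6.28.
Reliability = 6.28 / 6.96 = 0.9023.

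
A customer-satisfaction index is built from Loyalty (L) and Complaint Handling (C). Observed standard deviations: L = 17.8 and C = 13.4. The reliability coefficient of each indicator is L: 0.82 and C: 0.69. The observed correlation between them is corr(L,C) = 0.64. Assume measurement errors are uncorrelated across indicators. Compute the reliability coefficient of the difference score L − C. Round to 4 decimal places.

0.4103

Var(L−C) = 17.8² + 13.4² − 2·17.8·13.4·0.64 = 496.4 − 305.306 = 191.094.
Because errors are independent across components, Cov(Tᵢ,Tⱼ) = Cov(Xᵢ,Xⱼ); the off-diagonal part of the true-score variance is the same as above.
True-score variance = [17.8²·0.82 + 13.4²·0.69] − 305.306 = 383.705 − 305.306 = 78.3996.
Reliability = 78.3996 / 191.094 = 0.4103.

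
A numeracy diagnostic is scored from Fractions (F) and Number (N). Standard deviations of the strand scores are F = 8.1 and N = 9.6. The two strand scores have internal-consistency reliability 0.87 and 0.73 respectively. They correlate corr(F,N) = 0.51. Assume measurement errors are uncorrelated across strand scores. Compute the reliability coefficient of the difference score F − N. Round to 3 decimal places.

0.574

Var(F−N) = 8.1² + 9.6² − 2·8.1·9.6·0.51 = 157.77 − 79.3152 = 78.4548.
With uncorrelated errors the cross-covariances are all true-score covariance, so they carry over unchanged; only the diagonal terms shrink to ρᵢσᵢ².
True-score variance = [8.1²·0.87 + 9.6²·0.73] − 79.3152 = 124.357 − 79.3152 = 45.0423.
Reliability = 45.0423 / 78.4548 = 0.574.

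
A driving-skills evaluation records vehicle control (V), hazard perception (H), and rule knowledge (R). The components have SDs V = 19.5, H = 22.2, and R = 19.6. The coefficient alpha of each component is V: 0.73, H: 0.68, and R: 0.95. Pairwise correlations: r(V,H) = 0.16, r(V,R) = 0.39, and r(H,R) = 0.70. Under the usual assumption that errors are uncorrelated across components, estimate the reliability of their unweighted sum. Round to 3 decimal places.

0.879

Var(V+H+R) = 19.5² + 22.2² + 19.6² + 2·[19.5·22.2·0.16 + 19.5·19.6·0.39 + 22.2·19.6·0.70] = 1257.25 + 1045.81 = 2303.06.
With uncorrelated errors the cross-covariances are all true-score covariance, so they carry over unchanged; only the diagonal terms shrink to ρᵢσᵢ².
True-score variance = [19.5²·0.73 + 22.2²·0.68 + 19.6²·0.95] + 1045.81 = 977.666 + 1045.81 = 2023.48.
Reliability = 2023.48 / 2303.06 = 0.879.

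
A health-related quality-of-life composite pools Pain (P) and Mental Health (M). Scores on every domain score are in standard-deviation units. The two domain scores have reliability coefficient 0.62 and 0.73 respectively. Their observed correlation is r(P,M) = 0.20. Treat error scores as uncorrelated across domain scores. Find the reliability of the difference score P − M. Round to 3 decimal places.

0.594

Var(P−M) = 1 + 1 − 2·0.20 = 2 − 0.4 = 1.6.
With uncorrelated errors the cross-covariances are all true-score covariance, so they carry over unchanged; only the diagonal terms shrink to ρᵢσᵢ².
True-score variance = [0.62 + 0.73] − 0.4 = 1.35 − 0.4 = 0.95.
Reliability = 0.95 / 1.6 = 0.594.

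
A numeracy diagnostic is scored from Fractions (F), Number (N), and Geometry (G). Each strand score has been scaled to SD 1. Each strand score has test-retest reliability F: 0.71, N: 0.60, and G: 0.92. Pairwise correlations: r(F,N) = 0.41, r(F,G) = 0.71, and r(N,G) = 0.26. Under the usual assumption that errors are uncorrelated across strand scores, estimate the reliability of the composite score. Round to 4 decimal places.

0.8663

Var(F+N+G) = 3 + 2·[0.41 + 0.71 + 0.26] = 3 + 2.76 = 5.76.
Under uncorrelated errors the observed covariances equal the true-score covariances, so only the own-variance terms attenuate.
True-score variance = [0.71 + 0.60 + 0.92] + 2.76 = 2.23 + 2.76 = 4.99.
Reliability = 4.99 / 5.76 = 0.8663.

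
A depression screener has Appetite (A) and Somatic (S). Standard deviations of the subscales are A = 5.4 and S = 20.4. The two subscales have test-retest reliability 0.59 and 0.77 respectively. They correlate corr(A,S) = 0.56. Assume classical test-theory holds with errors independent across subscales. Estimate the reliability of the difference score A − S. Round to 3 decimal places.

0.666

Var(A−S) = 5.4² + 20.4² − 2·5.4·20.4·0.56 = 445.32 − 123.379 = 321.941.
Because errors are independent across components, Cov(Tᵢ,Tⱼ) = Cov(Xᵢ,Xⱼ); the off-diagonal part of the true-score variance is the same as above.
True-score variance = [5.4²·0.59 + 20.4²·0.77] − 123.379 = 337.648 − 123.379 = 214.268.
Reliability = 214.268 / 321.941 = 0.666.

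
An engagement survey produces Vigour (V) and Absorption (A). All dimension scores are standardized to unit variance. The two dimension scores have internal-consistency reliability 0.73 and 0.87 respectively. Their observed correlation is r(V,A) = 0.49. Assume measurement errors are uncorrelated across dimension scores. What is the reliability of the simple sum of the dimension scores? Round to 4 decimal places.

Var(V+A) = 2 + 2·[0.49] = 2 + 0.98 = 2.98.
With uncorrelated errors the cross-covariances are all true-score covariance, so they carry over unchanged; only the diagonal terms shrink to ρᵢσᵢ².
True-score variance = [0.73 + 0.87] + 0.98 = 1.6 + 0.98 = 2.58.
Reliability = 2.58 / 2.98 = 0.8658.

0.8658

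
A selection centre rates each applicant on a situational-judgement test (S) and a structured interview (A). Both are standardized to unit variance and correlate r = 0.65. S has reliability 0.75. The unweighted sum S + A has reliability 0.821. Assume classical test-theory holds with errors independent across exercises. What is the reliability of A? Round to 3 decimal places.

0.659

Var(S+A) = 2 + 2·0.65 = 3.300.
True-score variance = ρ_S + ρ_A + 2·0.65, so 0.821 = (0.75 + ρ_A + 1.30) / 3.300.
ρ_A = 0.821·3.300 − 0.75 − 1.30 = 0.659.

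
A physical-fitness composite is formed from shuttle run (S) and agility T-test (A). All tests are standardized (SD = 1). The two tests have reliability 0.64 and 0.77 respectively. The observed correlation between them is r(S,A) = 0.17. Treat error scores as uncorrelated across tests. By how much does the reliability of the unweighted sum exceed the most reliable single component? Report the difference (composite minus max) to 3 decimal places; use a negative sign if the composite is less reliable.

Var(sum) = 2 + 0.34 = 2.34; true-score variance = 1.41 + 0.34 = 1.75; composite reliability = 0.7479.
Max component reliability = 0.7700.
Difference = 0.7479 − 0.7700 = -0.022.

-0.022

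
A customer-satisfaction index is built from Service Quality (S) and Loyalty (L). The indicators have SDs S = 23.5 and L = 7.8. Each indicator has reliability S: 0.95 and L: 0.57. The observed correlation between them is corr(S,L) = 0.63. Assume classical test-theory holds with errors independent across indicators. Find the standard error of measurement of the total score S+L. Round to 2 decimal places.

Var(total) = 613.09 + 230.958 = 844.048.
True-score variance = 559.316 + 230.958 = 790.274, so reliability = 0.9363.
Error variance = 844.048 − 790.274 = 53.7737; SEM = √53.7737 = 7.33.

7.33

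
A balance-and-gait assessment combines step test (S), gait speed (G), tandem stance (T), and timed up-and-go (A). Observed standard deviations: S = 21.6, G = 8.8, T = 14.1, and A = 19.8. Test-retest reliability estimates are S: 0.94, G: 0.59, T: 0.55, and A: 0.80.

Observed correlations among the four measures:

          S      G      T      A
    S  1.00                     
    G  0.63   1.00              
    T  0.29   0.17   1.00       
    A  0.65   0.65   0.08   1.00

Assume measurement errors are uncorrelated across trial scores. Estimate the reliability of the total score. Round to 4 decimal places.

0.9060

Var(S+G+T+A) = 21.6² + 8.8² + 14.1² + 19.8² + 2·[21.6·8.8·0.63 + 21.6·14.1·0.29 + 21.6·19.8·0.65 + 8.8·14.1·0.17 + 8.8·19.8·0.65 + 14.1·19.8·0.08] = 1134.85 + 1285.5 = 2420.35.
Because errors are independent across components, Cov(Tᵢ,Tⱼ) = Cov(Xᵢ,Xⱼ); the off-diagonal part of the true-score variance is the same as above.
True-score variance = [21.6²·0.94 + 8.8²·0.59 + 14.1²·0.55 + 19.8²·0.80] + 1285.5 = 907.234 + 1285.5 = 2192.73.
Reliability = 2192.73 / 2420.35 = 0.9060.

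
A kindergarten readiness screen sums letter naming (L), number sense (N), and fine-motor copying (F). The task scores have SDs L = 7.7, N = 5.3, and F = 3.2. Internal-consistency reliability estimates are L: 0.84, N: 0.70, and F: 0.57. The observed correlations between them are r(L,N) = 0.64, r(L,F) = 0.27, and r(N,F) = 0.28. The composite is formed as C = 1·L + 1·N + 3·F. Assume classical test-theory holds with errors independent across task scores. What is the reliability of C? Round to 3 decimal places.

Var(C) = 7.7² + 5.3² + 3²·3.2² + 2·[7.7·5.3·0.64 + 3·7.7·3.2·0.27 + 3·5.3·3.2·0.28] = 179.54 + 120.646 = 300.186.
Under uncorrelated errors the observed covariances equal the true-score covariances, so only the own-variance terms attenuate.
True-score variance = [7.7²·0.84 + 5.3²·0.70 + 3²·3.2²·0.57] + 120.646 = 121.998 + 120.646 = 242.644.
Reliability = 242.644 / 300.186 = 0.808.

0.808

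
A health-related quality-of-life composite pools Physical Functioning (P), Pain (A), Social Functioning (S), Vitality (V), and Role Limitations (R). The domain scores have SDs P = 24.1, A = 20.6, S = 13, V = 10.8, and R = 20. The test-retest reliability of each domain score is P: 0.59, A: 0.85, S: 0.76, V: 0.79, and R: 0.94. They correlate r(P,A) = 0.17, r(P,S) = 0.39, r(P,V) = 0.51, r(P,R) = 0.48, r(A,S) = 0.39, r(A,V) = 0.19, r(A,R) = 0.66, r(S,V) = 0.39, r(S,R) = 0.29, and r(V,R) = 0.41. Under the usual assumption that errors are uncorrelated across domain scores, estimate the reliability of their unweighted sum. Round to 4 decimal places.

0.9048

Var(P+A+S+V+R) = 24.1² + 20.6² + 13² + 10.8² + 20² + 2·[24.1·20.6·0.17 + 24.1·13·0.39 + 24.1·10.8·0.51 + 24.1·20·0.48 + 20.6·13·0.39 + 20.6·10.8·0.19 + 20.6·20·0.66 + 13·10.8·0.39 + 13·20·0.29 + 10.8·20·0.41] = 1690.81 + 2416.07 = 4106.88.
Because errors are independent across components, Cov(Tᵢ,Tⱼ) = Cov(Xᵢ,Xⱼ); the off-diagonal part of the true-score variance is the same as above.
True-score variance = [24.1²·0.59 + 20.6²·0.85 + 13²·0.76 + 10.8²·0.79 + 20²·0.94] + 2416.07 = 1299.97 + 2416.07 = 3716.04.
Reliability = 3716.04 / 4106.88 = 0.9048.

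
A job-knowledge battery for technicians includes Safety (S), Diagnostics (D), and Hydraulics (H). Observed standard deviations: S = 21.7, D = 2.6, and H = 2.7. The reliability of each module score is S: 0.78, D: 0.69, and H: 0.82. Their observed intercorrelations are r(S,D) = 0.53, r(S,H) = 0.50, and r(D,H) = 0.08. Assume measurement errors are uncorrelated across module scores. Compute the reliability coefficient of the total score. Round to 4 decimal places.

0.8230

Var(S+D+H) = 21.7² + 2.6² + 2.7² + 2·[21.7·2.6·0.53 + 21.7·2.7·0.50 + 2.6·2.7·0.08] = 484.94 + 119.518 = 604.458.
Because errors are independent across components, Cov(Tᵢ,Tⱼ) = Cov(Xᵢ,Xⱼ); the off-diagonal part of the true-score variance is the same as above.
True-score variance = [21.7²·0.78 + 2.6²·0.69 + 2.7²·0.82] + 119.518 = 377.936 + 119.518 = 497.455.
Reliability = 497.455 / 604.458 = 0.8230.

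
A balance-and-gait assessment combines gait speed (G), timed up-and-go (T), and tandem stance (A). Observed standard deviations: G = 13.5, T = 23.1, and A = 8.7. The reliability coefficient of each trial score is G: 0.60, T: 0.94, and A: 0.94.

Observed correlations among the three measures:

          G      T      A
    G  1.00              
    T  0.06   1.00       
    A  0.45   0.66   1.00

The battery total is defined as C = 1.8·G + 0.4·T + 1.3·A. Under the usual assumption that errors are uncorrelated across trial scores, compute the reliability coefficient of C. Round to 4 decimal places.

0.7952

Var(C) = 1.8²·13.5² + 0.4²·23.1² + 1.3²·8.7² + 2·[0.72·13.5·23.1·0.06 + 2.34·13.5·8.7·0.45 + 0.52·23.1·8.7·0.66] = 803.784 + 412.239 = 1216.02.
Because errors are independent across components, Cov(Tᵢ,Tⱼ) = Cov(Xᵢ,Xⱼ); the off-diagonal part of the true-score variance is the same as above.
True-score variance = [1.8²·13.5²·0.60 + 0.4²·23.1²·0.94 + 1.3²·8.7²·0.94] + 412.239 = 554.79 + 412.239 = 967.029.
Reliability = 967.029 / 1216.02 = 0.7952.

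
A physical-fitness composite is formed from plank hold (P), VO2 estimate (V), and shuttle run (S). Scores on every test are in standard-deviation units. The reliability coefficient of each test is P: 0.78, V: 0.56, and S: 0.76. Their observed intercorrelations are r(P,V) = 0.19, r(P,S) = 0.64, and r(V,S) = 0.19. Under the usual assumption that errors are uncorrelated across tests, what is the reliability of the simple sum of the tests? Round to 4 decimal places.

Var(P+V+S) = 3 + 2·[0.19 + 0.64 + 0.19] = 3 + 2.04 = 5.04.
Under uncorrelated errors the observed covariances equal the true-score covariances, so only the own-variance terms attenuate.
True-score variance = [0.78 + 0.56 + 0.76] + 2.04 = 2.1 + 2.04 = 4.14.
Reliability = 4.14 / 5.04 = 0.8214.

0.8214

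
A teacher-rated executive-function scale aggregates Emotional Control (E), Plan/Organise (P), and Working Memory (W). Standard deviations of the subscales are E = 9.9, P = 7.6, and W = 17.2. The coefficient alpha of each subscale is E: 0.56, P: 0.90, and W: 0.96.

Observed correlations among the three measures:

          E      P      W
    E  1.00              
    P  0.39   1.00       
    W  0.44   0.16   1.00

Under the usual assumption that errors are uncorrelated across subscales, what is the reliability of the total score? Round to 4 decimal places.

0.9135

Var(E+P+W) = 9.9² + 7.6² + 17.2² + 2·[9.9·7.6·0.39 + 9.9·17.2·0.44 + 7.6·17.2·0.16] = 451.61 + 250.364 = 701.974.
Under uncorrelated errors the observed covariances equal the true-score covariances, so only the own-variance terms attenuate.
True-score variance = [9.9²·0.56 + 7.6²·0.90 + 17.2²·0.96] + 250.364 = 390.876 + 250.364 = 641.24.
Reliability = 641.24 / 701.974 = 0.9135.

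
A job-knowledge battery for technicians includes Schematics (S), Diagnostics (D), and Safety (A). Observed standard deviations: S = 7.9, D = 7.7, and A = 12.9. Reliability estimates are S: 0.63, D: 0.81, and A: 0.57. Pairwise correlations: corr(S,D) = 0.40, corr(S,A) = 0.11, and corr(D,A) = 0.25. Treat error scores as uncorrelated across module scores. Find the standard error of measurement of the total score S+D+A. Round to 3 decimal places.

10.291

Var(total) = 288.11 + 120.749 = 408.859.
True-score variance = 182.197 + 120.749 = 302.946, so reliability = 0.7410.
Error variance = 408.859 − 302.946 = 105.913; SEM = √105.913 = 10.291.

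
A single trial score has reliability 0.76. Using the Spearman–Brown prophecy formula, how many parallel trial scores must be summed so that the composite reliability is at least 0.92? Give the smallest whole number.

k ≥ ρ*(1−ρ₁)/(ρ₁(1−ρ*)) = 0.92·0.24 / (0.76·0.08) = 3.632.
Smallest integer k = 4.

4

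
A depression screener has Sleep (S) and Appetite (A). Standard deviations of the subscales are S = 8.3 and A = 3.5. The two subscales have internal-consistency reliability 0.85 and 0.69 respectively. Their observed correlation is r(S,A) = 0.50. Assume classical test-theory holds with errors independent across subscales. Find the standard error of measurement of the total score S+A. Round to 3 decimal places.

3.759

Var(total) = 81.14 + 29.05 = 110.19.
True-score variance = 67.009 + 29.05 = 96.059, so reliability = 0.8718.
Error variance = 110.19 − 96.059 = 14.131; SEM = √14.131 = 3.759.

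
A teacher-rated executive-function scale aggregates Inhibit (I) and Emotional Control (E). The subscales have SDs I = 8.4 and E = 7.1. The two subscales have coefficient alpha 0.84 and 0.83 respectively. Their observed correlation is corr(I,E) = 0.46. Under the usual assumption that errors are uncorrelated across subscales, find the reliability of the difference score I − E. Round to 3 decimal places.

0.700

Var(I−E) = 8.4² + 7.1² − 2·8.4·7.1·0.46 = 120.97 − 54.8688 = 66.1012.
With uncorrelated errors the cross-covariances are all true-score covariance, so they carry over unchanged; only the diagonal terms shrink to ρᵢσᵢ².
True-score variance = [8.4²·0.84 + 7.1²·0.83] − 54.8688 = 101.111 − 54.8688 = 46.2419.
Reliability = 46.2419 / 66.1012 = 0.700.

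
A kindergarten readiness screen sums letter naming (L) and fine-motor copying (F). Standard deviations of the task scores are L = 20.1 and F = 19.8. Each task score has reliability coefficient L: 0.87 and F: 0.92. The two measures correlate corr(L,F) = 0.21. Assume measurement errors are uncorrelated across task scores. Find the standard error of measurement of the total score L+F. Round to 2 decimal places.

9.16

Var(total) = 796.05 + 167.152 = 963.202.
True-score variance = 712.166 + 167.152 = 879.317, so reliability = 0.9129.
Error variance = 963.202 − 879.317 = 83.8845; SEM = √83.8845 = 9.16.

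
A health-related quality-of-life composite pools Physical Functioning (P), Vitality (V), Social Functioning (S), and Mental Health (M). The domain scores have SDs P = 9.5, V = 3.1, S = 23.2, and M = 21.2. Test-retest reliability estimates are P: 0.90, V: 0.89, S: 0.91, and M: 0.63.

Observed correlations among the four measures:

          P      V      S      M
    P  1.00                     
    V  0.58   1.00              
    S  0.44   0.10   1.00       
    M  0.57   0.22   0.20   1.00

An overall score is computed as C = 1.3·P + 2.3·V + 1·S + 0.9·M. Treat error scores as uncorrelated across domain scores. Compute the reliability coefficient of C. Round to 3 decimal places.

0.898

Var(C) = 1.3²·9.5² + 2.3²·3.1² + 23.2² + 0.9²·21.2² + 2·[2.99·9.5·3.1·0.58 + 1.3·9.5·23.2·0.44 + 1.17·9.5·21.2·0.57 + 2.3·3.1·23.2·0.10 + 2.07·3.1·21.2·0.22 + 0.9·23.2·21.2·0.20] = 1105.65 + 892.913 = 1998.56.
With uncorrelated errors the cross-covariances are all true-score covariance, so they carry over unchanged; only the diagonal terms shrink to ρᵢσᵢ².
True-score variance = [1.3²·9.5²·0.90 + 2.3²·3.1²·0.89 + 23.2²·0.91 + 0.9²·21.2²·0.63] + 892.913 = 901.663 + 892.913 = 1794.58.
Reliability = 1794.58 / 1998.56 = 0.898.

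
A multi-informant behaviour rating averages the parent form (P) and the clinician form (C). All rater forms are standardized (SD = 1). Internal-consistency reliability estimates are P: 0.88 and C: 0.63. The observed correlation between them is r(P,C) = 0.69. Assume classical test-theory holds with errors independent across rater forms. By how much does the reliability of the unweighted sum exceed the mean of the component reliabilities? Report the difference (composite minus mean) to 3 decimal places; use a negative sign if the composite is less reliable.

0.100

Var(sum) = 2 + 1.38 = 3.38; true-score variance = 1.51 + 1.38 = 2.89; composite reliability = 0.8550.
Mean component reliability = 0.7550.
Difference = 0.8550 − 0.7550 = 0.100.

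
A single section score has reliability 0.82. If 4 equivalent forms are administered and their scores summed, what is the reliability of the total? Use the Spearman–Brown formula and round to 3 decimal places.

ρ_k = kρ / (1 + (k−1)ρ) = 4·0.82 / (1 + 3·0.82) = 3.280 / 3.460 = 0.948.

0.948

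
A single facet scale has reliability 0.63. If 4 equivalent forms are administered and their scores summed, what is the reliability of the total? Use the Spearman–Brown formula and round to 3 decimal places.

0.872

ρ_k = kρ / (1 + (k−1)ρ) = 4·0.63 / (1 + 3·0.63) = 2.520 / 2.890 = 0.872.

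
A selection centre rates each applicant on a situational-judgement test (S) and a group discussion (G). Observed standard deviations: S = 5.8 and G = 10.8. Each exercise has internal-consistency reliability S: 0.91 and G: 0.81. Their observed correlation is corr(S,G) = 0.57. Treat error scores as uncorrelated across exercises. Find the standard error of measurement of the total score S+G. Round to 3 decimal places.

5.019

Var(total) = 150.28 + 71.4096 = 221.69.
True-score variance = 125.091 + 71.4096 = 196.5, so reliability = 0.8864.
Error variance = 221.69 − 196.5 = 25.1892; SEM = √25.1892 = 5.019.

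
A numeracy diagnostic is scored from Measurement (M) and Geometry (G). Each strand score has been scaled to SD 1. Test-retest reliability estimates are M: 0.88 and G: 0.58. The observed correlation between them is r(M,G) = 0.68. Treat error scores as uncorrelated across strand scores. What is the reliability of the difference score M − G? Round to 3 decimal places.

0.156

Var(M−G) = 1 + 1 − 2·0.68 = 2 − 1.36 = 0.64.
With uncorrelated errors the cross-covariances are all true-score covariance, so they carry over unchanged; only the diagonal terms shrink to ρᵢσᵢ².
True-score variance = [0.88 + 0.58] − 1.36 = 1.46 − 1.36 = 0.1.
Reliability = 0.1 / 0.64 = 0.156.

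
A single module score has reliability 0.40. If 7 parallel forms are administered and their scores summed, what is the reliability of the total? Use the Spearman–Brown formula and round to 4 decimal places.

ρ_k = kρ / (1 + (k−1)ρ) = 7·0.40 / (1 + 6·0.40) = 2.800 / 3.400 = 0.8235.

0.8235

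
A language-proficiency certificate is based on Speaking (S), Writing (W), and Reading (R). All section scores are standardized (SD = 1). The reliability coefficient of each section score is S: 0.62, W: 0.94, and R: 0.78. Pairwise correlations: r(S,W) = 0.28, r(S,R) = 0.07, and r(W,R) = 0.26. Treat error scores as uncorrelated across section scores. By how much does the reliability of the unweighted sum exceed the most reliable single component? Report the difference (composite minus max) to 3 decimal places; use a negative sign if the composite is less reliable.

Var(sum) = 3 + 1.22 = 4.22; true-score variance = 2.34 + 1.22 = 3.56; composite reliability = 0.8436.
Max component reliability = 0.9400.
Difference = 0.8436 − 0.9400 = -0.096.

-0.096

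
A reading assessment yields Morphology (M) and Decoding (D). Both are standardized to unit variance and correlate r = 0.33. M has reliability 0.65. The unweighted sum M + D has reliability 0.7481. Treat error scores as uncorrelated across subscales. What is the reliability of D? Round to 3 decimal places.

0.680

Var(M+D) = 2 + 2·0.33 = 2.660.
True-score variance = ρ_M + ρ_D + 2·0.33, so 0.7481 = (0.65 + ρ_D + 0.66) / 2.660.
ρ_D = 0.7481·2.660 − 0.65 − 0.66 = 0.680.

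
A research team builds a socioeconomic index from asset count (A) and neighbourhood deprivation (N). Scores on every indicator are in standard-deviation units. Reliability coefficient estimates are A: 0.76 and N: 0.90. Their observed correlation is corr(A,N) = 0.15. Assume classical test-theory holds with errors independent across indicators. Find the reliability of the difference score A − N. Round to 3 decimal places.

0.800

Var(A−N) = 1 + 1 − 2·0.15 = 2 − 0.3 = 1.7.
Under uncorrelated errors the observed covariances equal the true-score covariances, so only the own-variance terms attenuate.
True-score variance = [0.76 + 0.90] − 0.3 = 1.66 − 0.3 = 1.36.
Reliability = 1.36 / 1.7 = 0.800.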